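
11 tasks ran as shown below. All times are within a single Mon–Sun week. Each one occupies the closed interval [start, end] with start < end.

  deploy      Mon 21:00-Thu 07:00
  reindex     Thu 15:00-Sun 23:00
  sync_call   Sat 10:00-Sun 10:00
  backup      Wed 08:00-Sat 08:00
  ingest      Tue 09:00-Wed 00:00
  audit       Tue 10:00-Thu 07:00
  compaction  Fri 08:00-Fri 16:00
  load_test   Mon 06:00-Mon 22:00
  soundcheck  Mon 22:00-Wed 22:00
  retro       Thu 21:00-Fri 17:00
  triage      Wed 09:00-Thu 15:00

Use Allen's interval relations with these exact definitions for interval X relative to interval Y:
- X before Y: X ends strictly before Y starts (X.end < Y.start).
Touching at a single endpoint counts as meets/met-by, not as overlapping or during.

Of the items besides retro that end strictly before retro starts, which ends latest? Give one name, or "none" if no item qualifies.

Target retro = [Thu 21:00, Fri 17:00].
audit [Tue 10:00, Thu 07:00] → before → candidate.
backup [Wed 08:00, Sat 08:00] → contains → excluded.
compaction [Fri 08:00, Fri 16:00] → during → excluded.
deploy [Mon 21:00, Thu 07:00] → before → candidate.
ingest [Tue 09:00, Wed 00:00] → before → candidate.
load_test [Mon 06:00, Mon 22:00] → before → candidate.
reindex [Thu 15:00, Sun 23:00] → contains → excluded.
soundcheck [Mon 22:00, Wed 22:00] → before → candidate.
sync_call [Sat 10:00, Sun 10:00] → after → excluded.
triage [Wed 09:00, Thu 15:00] → before → candidate.
Among candidates, latest end is Thu 15:00 → triage.

triage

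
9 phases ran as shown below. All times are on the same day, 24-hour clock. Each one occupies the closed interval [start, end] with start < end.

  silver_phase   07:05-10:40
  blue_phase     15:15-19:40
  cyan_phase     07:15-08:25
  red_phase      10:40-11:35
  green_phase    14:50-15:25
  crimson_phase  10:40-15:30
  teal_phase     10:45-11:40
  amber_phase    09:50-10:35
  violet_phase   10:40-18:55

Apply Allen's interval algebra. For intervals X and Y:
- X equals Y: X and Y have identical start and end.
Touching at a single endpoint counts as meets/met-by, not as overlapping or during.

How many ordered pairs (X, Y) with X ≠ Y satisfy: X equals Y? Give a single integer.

Checking all 72 ordered pairs for relation 'equals'; matching pairs in alphabetical order:
No pair satisfies it.
Count: 0.

0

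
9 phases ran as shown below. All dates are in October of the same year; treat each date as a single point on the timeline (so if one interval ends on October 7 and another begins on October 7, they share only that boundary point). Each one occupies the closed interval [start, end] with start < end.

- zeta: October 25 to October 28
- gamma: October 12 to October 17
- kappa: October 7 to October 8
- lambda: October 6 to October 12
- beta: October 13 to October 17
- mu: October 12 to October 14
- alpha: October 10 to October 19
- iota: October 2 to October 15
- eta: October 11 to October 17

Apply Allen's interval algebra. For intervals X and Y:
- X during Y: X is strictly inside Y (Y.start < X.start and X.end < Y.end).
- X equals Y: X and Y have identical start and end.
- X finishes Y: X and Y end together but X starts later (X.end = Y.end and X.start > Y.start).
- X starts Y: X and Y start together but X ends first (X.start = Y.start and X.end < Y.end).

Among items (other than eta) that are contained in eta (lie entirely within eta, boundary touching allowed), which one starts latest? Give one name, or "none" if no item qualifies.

beta

Target eta = [October 11, October 17].
alpha [October 10, October 19] → contains → excluded.
beta [October 13, October 17] → finishes → candidate.
gamma [October 12, October 17] → finishes → candidate.
iota [October 2, October 15] → overlaps → excluded.
kappa [October 7, October 8] → before → excluded.
lambda [October 6, October 12] → overlaps → excluded.
mu [October 12, October 14] → during → candidate.
zeta [October 25, October 28] → after → excluded.
Among candidates, latest start is October 13 → beta.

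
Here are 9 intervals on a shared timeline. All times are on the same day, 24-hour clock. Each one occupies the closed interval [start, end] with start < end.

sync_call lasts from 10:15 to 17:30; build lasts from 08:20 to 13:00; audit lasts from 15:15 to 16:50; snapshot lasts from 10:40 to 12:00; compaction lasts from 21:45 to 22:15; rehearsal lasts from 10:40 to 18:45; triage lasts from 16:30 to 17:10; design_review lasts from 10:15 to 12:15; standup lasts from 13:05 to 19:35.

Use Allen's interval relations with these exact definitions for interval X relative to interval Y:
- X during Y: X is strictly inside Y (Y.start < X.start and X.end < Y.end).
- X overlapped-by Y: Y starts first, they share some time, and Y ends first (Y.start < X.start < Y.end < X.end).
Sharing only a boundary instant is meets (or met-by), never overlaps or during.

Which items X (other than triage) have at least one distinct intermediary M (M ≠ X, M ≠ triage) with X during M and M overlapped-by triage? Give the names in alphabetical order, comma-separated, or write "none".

none

Target triage = [16:30, 17:10].
Intermediaries M with M overlapped-by triage: none.
Union: none.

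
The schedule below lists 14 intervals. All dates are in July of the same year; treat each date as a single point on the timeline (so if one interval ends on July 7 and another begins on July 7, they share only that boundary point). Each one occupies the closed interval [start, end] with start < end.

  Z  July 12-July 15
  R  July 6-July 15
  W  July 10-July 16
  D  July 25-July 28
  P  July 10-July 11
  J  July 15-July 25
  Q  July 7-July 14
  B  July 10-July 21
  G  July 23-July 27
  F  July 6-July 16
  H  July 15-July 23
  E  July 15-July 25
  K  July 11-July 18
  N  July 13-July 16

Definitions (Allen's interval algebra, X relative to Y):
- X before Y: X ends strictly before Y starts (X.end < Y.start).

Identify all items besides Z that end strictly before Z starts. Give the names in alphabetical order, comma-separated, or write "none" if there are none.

P

Target Z = [July 12, July 15].
B [July 10, July 21] → contains → no.
D [July 25, July 28] → after → no.
E [July 15, July 25] → met-by → no.
F [July 6, July 16] → contains → no.
G [July 23, July 27] → after → no.
H [July 15, July 23] → met-by → no.
J [July 15, July 25] → met-by → no.
K [July 11, July 18] → contains → no.
N [July 13, July 16] → overlapped-by → no.
P [July 10, July 11] → before → yes.
Q [July 7, July 14] → overlaps → no.
R [July 6, July 15] → finished-by → no.
W [July 10, July 16] → contains → no.
Result: P.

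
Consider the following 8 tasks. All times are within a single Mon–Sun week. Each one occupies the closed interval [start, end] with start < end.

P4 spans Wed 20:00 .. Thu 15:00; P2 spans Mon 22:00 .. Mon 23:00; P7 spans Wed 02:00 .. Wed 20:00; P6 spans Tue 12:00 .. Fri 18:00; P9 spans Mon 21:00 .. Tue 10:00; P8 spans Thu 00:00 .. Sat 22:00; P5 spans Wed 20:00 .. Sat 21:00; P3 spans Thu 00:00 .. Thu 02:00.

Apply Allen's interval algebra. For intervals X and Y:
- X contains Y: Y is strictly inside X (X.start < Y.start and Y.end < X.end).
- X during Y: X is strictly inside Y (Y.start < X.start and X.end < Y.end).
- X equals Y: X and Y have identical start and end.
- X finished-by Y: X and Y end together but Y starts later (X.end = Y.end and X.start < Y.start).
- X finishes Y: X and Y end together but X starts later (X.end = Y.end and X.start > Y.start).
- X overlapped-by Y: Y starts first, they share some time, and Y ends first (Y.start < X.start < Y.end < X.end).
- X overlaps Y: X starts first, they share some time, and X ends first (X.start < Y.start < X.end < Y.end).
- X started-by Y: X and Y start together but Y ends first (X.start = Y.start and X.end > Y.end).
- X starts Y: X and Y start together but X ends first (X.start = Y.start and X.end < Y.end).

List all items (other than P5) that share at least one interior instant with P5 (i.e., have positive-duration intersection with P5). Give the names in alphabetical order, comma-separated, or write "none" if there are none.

P3, P4, P6, P8

Target P5 = [Wed 20:00, Sat 21:00].
P2 [Mon 22:00, Mon 23:00] → before → no.
P3 [Thu 00:00, Thu 02:00] → during → yes.
P4 [Wed 20:00, Thu 15:00] → starts → yes.
P6 [Tue 12:00, Fri 18:00] → overlaps → yes.
P7 [Wed 02:00, Wed 20:00] → meets → no.
P8 [Thu 00:00, Sat 22:00] → overlapped-by → yes.
P9 [Mon 21:00, Tue 10:00] → before → no.
Result: P3, P4, P6, P8.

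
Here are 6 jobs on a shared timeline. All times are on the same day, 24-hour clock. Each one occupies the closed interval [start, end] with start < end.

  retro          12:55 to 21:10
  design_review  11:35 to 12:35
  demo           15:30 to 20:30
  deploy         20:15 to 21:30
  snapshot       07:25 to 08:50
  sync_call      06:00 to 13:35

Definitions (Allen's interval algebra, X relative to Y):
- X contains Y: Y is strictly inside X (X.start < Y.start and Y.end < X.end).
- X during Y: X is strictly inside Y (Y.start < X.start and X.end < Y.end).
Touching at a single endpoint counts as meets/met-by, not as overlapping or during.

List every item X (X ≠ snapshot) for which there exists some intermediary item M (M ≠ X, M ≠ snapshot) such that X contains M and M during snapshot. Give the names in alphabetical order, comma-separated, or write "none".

none

Target snapshot = [07:25, 08:50].
Intermediaries M with M during snapshot: none.
Union: none.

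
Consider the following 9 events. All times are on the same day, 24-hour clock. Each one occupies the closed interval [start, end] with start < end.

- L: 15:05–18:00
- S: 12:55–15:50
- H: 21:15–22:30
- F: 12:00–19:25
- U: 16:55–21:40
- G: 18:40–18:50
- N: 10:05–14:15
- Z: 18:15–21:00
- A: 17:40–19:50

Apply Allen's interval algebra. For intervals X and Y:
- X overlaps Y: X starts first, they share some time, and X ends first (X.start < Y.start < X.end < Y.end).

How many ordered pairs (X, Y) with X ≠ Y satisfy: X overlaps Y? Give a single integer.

10

Checking all 72 ordered pairs for relation 'overlaps'; matching pairs in alphabetical order:
(A, Z): A overlaps Z ✓
(F, A): F overlaps A ✓
(F, U): F overlaps U ✓
(F, Z): F overlaps Z ✓
(L, A): L overlaps A ✓
(L, U): L overlaps U ✓
(N, F): N overlaps F ✓
(N, S): N overlaps S ✓
(S, L): S overlaps L ✓
(U, H): U overlaps H ✓
Count: 10.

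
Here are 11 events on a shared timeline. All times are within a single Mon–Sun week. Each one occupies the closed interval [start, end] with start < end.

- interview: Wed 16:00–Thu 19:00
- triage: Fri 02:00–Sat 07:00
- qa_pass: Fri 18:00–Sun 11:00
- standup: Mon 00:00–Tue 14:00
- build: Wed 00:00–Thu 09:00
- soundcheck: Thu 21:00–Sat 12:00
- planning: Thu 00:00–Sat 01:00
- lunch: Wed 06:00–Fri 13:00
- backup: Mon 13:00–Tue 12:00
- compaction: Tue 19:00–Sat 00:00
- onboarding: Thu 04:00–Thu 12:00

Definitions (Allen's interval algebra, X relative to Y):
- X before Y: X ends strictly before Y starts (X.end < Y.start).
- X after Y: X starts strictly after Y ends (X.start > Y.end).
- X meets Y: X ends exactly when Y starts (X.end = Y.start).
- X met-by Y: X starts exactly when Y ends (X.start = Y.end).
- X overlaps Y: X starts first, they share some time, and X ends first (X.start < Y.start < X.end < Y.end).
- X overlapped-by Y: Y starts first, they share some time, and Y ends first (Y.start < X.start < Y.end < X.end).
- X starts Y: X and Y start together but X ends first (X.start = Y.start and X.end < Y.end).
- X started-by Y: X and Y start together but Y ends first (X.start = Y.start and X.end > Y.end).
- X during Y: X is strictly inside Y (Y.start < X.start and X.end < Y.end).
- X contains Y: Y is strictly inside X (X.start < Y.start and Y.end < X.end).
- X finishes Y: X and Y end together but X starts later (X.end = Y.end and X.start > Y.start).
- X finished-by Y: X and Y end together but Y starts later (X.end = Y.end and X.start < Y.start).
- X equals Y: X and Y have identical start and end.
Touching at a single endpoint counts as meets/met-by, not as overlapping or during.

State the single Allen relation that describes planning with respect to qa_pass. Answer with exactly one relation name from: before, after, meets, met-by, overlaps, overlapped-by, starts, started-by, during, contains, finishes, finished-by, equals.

planning = [Thu 00:00, Sat 01:00]; qa_pass = [Fri 18:00, Sun 11:00].
Compare endpoints: planning.start < qa_pass.start, planning.start < qa_pass.end, planning.end > qa_pass.start, planning.end < qa_pass.end.
That pattern is 'overlaps'.

overlaps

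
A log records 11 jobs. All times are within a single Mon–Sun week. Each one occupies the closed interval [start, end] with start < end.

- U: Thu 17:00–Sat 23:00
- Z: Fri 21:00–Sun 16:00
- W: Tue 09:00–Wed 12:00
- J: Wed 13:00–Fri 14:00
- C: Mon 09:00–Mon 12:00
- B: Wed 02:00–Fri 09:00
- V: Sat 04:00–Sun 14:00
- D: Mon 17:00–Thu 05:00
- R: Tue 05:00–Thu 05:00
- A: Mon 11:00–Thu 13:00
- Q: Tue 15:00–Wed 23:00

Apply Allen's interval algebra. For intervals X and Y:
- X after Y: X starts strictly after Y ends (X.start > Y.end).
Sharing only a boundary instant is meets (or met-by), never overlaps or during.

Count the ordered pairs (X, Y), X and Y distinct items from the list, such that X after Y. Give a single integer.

29

Checking all 110 ordered pairs for relation 'after'; matching pairs in alphabetical order:
(B, C): B after C ✓
(D, C): D after C ✓
(J, C): J after C ✓
(J, W): J after W ✓
(Q, C): Q after C ✓
(R, C): R after C ✓
(U, A): U after A ✓
(U, C): U after C ✓
(U, D): U after D ✓
(U, Q): U after Q ✓
(U, R): U after R ✓
(U, W): U after W ✓
(V, A): V after A ✓
(V, B): V after B ✓
(V, C): V after C ✓
(V, D): V after D ✓
(V, J): V after J ✓
(V, Q): V after Q ✓
(V, R): V after R ✓
(V, W): V after W ✓
(W, C): W after C ✓
(Z, A): Z after A ✓
(Z, B): Z after B ✓
(Z, C): Z after C ✓
... plus 5 further pairs not listed.
Count: 29.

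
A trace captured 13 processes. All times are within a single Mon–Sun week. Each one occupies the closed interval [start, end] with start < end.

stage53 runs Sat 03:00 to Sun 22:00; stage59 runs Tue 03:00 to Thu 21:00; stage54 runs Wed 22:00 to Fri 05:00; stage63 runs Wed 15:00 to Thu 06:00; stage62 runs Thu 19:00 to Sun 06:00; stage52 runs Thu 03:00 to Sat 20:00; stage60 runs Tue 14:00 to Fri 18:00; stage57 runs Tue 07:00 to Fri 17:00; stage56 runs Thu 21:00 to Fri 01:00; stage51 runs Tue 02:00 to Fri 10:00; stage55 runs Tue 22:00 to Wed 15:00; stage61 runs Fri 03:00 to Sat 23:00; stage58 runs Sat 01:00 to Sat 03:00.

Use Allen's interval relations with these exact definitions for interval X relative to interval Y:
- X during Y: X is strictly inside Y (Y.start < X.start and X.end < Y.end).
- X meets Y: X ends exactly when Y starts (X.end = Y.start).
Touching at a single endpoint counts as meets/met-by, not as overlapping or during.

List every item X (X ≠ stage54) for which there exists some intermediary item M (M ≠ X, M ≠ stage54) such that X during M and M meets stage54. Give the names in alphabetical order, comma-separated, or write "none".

none

Target stage54 = [Wed 22:00, Fri 05:00].
Intermediaries M with M meets stage54: none.
Union: none.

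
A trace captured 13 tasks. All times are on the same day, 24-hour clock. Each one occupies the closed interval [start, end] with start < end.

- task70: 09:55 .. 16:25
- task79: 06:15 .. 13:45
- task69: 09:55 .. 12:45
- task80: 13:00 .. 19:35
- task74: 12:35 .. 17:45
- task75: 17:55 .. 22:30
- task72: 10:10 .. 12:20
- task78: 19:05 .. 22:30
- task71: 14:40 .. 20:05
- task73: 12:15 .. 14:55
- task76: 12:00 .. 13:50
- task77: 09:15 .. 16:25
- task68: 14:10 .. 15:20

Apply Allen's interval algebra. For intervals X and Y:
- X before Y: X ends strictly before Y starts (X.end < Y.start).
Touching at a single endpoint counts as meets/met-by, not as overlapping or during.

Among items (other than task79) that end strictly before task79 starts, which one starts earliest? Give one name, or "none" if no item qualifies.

Target task79 = [06:15, 13:45].
task68 [14:10, 15:20] → after → excluded.
task69 [09:55, 12:45] → during → excluded.
task70 [09:55, 16:25] → overlapped-by → excluded.
task71 [14:40, 20:05] → after → excluded.
task72 [10:10, 12:20] → during → excluded.
task73 [12:15, 14:55] → overlapped-by → excluded.
task74 [12:35, 17:45] → overlapped-by → excluded.
task75 [17:55, 22:30] → after → excluded.
task76 [12:00, 13:50] → overlapped-by → excluded.
task77 [09:15, 16:25] → overlapped-by → excluded.
task78 [19:05, 22:30] → after → excluded.
task80 [13:00, 19:35] → overlapped-by → excluded.
No candidates → none.

none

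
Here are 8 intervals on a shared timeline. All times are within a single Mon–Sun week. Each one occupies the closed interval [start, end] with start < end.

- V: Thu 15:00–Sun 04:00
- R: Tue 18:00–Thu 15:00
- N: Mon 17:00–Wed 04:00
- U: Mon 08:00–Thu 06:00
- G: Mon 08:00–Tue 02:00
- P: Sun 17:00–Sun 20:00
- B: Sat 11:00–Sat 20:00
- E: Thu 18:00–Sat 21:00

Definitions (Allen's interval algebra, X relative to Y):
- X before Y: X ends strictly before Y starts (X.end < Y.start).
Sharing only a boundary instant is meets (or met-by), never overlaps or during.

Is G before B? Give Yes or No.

G = [Mon 08:00, Tue 02:00], B = [Sat 11:00, Sat 20:00].
Actual relation of G to B: before.
Asked whether 'before' holds → Yes.

Yes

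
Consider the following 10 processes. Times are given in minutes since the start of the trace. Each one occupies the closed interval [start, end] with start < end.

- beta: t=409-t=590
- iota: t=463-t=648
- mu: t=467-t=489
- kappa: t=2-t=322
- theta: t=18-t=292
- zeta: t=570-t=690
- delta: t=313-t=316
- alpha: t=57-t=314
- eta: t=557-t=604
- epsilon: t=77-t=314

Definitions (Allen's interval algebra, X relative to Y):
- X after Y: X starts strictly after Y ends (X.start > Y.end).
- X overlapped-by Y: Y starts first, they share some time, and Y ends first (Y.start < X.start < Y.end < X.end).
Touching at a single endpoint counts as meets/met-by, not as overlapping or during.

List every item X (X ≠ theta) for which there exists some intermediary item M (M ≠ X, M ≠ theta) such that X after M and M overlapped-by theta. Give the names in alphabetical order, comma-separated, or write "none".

Target theta = [t=18, t=292].
Intermediaries M with M overlapped-by theta: alpha, epsilon.
Via alpha — items with X after alpha: beta, eta, iota, mu, zeta.
Via epsilon — items with X after epsilon: beta, eta, iota, mu, zeta.
Union: beta, eta, iota, mu, zeta.

beta, eta, iota, mu, zeta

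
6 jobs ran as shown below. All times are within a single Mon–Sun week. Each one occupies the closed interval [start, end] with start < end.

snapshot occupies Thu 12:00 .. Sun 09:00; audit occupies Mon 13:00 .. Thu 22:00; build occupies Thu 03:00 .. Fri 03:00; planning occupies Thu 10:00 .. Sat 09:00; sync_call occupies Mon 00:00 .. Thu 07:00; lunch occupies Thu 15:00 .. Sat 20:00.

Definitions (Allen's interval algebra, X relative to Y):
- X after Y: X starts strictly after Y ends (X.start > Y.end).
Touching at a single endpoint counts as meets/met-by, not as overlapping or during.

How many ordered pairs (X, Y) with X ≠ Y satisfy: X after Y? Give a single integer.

3

Checking all 30 ordered pairs for relation 'after'; matching pairs in alphabetical order:
(lunch, sync_call): lunch after sync_call ✓
(planning, sync_call): planning after sync_call ✓
(snapshot, sync_call): snapshot after sync_call ✓
Count: 3.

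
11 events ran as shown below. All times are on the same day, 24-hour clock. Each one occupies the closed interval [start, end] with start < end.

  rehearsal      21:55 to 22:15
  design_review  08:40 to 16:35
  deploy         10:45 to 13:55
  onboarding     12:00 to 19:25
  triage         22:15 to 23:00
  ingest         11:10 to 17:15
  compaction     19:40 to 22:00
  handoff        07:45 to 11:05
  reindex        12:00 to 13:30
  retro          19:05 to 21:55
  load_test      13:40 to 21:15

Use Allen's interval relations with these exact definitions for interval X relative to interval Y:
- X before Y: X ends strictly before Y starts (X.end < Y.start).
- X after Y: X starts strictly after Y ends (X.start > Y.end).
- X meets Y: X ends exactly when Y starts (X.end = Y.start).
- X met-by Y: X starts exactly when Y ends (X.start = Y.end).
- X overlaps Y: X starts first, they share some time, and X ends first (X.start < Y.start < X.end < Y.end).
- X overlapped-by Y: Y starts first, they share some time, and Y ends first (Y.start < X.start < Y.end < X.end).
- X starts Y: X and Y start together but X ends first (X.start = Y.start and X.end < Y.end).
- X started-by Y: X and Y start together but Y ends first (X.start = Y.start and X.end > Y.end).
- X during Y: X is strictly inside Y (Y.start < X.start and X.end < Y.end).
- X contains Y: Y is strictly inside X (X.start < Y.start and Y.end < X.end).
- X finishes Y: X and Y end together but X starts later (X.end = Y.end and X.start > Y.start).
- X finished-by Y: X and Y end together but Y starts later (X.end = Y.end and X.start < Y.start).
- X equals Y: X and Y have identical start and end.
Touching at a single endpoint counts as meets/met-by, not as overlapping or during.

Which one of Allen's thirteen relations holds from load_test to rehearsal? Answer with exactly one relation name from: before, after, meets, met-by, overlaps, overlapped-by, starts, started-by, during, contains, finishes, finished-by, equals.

load_test = [13:40, 21:15]; rehearsal = [21:55, 22:15].
Compare endpoints: load_test.start < rehearsal.start, load_test.start < rehearsal.end, load_test.end < rehearsal.start, load_test.end < rehearsal.end.
That pattern is 'before'.

before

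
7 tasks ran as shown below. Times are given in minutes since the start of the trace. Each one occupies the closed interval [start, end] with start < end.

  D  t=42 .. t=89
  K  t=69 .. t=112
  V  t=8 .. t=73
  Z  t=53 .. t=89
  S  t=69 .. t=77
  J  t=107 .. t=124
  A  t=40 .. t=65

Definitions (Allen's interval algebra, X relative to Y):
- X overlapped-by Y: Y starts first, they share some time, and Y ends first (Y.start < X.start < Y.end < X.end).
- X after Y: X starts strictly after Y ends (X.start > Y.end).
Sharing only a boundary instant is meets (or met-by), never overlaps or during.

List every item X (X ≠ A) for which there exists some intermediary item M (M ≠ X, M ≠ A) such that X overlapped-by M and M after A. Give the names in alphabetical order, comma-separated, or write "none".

Target A = [t=40, t=65].
Intermediaries M with M after A: J, K, S.
Via J — items with X overlapped-by J: none.
Via K — items with X overlapped-by K: J.
Via S — items with X overlapped-by S: none.
Union: J.

J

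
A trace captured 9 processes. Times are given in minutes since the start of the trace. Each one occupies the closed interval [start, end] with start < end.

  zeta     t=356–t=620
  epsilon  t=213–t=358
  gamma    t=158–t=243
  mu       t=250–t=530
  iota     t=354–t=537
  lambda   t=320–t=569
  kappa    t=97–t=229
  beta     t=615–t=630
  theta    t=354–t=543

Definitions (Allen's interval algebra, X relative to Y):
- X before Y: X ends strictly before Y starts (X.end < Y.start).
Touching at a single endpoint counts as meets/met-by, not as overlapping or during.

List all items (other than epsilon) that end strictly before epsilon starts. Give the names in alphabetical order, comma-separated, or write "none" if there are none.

none

Target epsilon = [t=213, t=358].
beta [t=615, t=630] → after → no.
gamma [t=158, t=243] → overlaps → no.
iota [t=354, t=537] → overlapped-by → no.
kappa [t=97, t=229] → overlaps → no.
lambda [t=320, t=569] → overlapped-by → no.
mu [t=250, t=530] → overlapped-by → no.
theta [t=354, t=543] → overlapped-by → no.
zeta [t=356, t=620] → overlapped-by → no.
Result: none.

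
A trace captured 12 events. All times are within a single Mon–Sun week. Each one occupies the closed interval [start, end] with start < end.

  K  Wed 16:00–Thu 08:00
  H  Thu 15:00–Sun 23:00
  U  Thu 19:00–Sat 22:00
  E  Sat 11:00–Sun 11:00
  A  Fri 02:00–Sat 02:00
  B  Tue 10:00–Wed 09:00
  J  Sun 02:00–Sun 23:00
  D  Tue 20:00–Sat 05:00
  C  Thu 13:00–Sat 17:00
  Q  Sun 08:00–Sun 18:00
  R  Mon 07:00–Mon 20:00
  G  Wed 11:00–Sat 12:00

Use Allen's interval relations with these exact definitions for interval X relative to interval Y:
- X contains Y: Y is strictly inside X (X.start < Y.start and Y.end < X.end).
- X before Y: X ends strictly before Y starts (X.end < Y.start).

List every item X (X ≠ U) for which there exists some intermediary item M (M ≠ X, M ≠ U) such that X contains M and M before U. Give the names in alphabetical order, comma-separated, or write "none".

Target U = [Thu 19:00, Sat 22:00].
Intermediaries M with M before U: B, K, R.
Via B — items with X contains B: none.
Via K — items with X contains K: D, G.
Via R — items with X contains R: none.
Union: D, G.

D, G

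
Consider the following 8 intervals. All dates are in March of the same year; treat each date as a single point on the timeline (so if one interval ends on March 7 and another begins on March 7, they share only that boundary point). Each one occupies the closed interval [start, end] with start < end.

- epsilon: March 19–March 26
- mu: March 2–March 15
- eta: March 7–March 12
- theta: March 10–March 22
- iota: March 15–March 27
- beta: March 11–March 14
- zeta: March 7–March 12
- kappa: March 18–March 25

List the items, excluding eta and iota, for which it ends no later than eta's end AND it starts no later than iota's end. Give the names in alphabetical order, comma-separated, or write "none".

Conditions: its end is no later than eta's end (X.end <= March 12) AND its start is no later than iota's end (X.start <= March 27).
beta: end March 14 <= March 12? ✗; start March 11 <= March 27? ✓ → no.
epsilon: end March 26 <= March 12? ✗; start March 19 <= March 27? ✓ → no.
kappa: end March 25 <= March 12? ✗; start March 18 <= March 27? ✓ → no.
mu: end March 15 <= March 12? ✗; start March 2 <= March 27? ✓ → no.
theta: end March 22 <= March 12? ✗; start March 10 <= March 27? ✓ → no.
zeta: end March 12 <= March 12? ✓; start March 7 <= March 27? ✓ → yes.
Result: zeta.

zeta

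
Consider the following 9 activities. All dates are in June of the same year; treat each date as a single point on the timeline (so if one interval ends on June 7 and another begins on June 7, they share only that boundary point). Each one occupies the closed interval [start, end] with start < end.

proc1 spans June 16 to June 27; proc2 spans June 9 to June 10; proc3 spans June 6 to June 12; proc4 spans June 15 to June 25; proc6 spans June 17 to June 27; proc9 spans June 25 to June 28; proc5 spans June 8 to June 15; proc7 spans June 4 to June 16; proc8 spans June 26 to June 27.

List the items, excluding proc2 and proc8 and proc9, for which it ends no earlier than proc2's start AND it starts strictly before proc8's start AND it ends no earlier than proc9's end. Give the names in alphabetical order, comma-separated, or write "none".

Conditions: its end is no earlier than proc2's start (X.end >= June 9) AND its start is strictly before proc8's start (X.start < June 26) AND its end is no earlier than proc9's end (X.end >= June 28).
proc1: end June 27 >= June 9? ✓; start June 16 < June 26? ✓; end June 27 >= June 28? ✗ → no.
proc3: end June 12 >= June 9? ✓; start June 6 < June 26? ✓; end June 12 >= June 28? ✗ → no.
proc4: end June 25 >= June 9? ✓; start June 15 < June 26? ✓; end June 25 >= June 28? ✗ → no.
proc5: end June 15 >= June 9? ✓; start June 8 < June 26? ✓; end June 15 >= June 28? ✗ → no.
proc6: end June 27 >= June 9? ✓; start June 17 < June 26? ✓; end June 27 >= June 28? ✗ → no.
proc7: end June 16 >= June 9? ✓; start June 4 < June 26? ✓; end June 16 >= June 28? ✗ → no.
Result: none.

none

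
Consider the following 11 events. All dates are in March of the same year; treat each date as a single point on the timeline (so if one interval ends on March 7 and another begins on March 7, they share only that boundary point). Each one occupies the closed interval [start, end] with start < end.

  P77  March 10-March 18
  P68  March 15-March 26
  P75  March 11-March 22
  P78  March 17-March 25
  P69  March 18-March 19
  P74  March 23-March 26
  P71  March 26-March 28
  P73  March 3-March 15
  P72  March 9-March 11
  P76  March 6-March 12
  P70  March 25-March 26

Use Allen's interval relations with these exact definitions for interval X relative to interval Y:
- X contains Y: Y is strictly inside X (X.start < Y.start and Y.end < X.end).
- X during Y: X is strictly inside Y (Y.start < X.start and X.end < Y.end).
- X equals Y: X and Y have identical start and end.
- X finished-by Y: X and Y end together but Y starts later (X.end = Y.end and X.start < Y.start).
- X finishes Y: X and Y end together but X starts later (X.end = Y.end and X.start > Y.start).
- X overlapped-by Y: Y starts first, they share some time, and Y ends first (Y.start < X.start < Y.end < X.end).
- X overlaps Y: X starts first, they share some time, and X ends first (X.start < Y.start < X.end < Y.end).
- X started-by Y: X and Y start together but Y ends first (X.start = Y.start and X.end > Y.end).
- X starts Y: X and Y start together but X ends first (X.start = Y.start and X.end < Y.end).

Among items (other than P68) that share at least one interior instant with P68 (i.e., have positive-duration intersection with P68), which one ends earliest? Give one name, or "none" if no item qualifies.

P77

Target P68 = [March 15, March 26].
P69 [March 18, March 19] → during → candidate.
P70 [March 25, March 26] → finishes → candidate.
P71 [March 26, March 28] → met-by → excluded.
P72 [March 9, March 11] → before → excluded.
P73 [March 3, March 15] → meets → excluded.
P74 [March 23, March 26] → finishes → candidate.
P75 [March 11, March 22] → overlaps → candidate.
P76 [March 6, March 12] → before → excluded.
P77 [March 10, March 18] → overlaps → candidate.
P78 [March 17, March 25] → during → candidate.
Among candidates, earliest end is March 18 → P77.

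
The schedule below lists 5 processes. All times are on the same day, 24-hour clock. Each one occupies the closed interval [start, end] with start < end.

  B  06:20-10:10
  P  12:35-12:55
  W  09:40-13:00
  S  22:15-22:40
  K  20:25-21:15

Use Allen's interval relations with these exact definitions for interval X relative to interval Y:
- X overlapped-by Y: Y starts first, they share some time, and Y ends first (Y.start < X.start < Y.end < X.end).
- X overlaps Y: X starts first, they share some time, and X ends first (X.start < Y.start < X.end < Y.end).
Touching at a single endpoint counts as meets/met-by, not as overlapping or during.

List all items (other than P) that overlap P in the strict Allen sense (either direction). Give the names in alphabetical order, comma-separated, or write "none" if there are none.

none

Target P = [12:35, 12:55].
B [06:20, 10:10] → before → no.
K [20:25, 21:15] → after → no.
S [22:15, 22:40] → after → no.
W [09:40, 13:00] → contains → no.
Result: none.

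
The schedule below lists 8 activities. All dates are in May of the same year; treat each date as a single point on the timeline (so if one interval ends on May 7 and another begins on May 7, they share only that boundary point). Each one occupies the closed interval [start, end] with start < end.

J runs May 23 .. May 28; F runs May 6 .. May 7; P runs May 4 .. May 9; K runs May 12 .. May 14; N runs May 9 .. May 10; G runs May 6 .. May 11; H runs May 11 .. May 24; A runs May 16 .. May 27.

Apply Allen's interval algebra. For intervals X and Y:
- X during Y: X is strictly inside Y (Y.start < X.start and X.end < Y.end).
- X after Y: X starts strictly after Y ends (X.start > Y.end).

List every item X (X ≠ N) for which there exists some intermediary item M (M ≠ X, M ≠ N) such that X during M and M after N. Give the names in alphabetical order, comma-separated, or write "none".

Target N = [May 9, May 10].
Intermediaries M with M after N: A, H, J, K.
Via A — items with X during A: none.
Via H — items with X during H: K.
Via J — items with X during J: none.
Via K — items with X during K: none.
Union: K.

K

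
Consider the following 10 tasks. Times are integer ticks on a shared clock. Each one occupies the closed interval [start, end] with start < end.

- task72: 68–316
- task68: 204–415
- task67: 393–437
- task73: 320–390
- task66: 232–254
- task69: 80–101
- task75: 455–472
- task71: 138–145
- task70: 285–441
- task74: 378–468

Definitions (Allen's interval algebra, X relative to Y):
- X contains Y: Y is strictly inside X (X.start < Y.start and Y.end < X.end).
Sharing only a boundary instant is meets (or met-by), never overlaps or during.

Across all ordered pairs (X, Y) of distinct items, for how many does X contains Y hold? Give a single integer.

Checking all 90 ordered pairs for relation 'contains'; matching pairs in alphabetical order:
(task68, task66): task68 contains task66 ✓
(task68, task73): task68 contains task73 ✓
(task70, task67): task70 contains task67 ✓
(task70, task73): task70 contains task73 ✓
(task72, task66): task72 contains task66 ✓
(task72, task69): task72 contains task69 ✓
(task72, task71): task72 contains task71 ✓
(task74, task67): task74 contains task67 ✓
Count: 8.

8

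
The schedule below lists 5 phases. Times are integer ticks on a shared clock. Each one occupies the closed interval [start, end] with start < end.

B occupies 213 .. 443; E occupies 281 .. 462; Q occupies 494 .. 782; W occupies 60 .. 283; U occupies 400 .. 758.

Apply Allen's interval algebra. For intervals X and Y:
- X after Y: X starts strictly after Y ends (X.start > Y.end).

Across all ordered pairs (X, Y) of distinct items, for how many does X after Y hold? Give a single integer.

Checking all 20 ordered pairs for relation 'after'; matching pairs in alphabetical order:
(Q, B): Q after B ✓
(Q, E): Q after E ✓
(Q, W): Q after W ✓
(U, W): U after W ✓
Count: 4.

4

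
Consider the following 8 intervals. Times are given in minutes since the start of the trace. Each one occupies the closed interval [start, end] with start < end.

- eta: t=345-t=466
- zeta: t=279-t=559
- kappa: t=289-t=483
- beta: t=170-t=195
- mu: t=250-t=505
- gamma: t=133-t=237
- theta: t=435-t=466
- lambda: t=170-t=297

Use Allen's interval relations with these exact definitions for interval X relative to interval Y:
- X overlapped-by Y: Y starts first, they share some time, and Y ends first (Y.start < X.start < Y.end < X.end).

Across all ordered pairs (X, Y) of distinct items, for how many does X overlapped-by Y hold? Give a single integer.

Checking all 56 ordered pairs for relation 'overlapped-by'; matching pairs in alphabetical order:
(kappa, lambda): kappa overlapped-by lambda ✓
(lambda, gamma): lambda overlapped-by gamma ✓
(mu, lambda): mu overlapped-by lambda ✓
(zeta, lambda): zeta overlapped-by lambda ✓
(zeta, mu): zeta overlapped-by mu ✓
Count: 5.

5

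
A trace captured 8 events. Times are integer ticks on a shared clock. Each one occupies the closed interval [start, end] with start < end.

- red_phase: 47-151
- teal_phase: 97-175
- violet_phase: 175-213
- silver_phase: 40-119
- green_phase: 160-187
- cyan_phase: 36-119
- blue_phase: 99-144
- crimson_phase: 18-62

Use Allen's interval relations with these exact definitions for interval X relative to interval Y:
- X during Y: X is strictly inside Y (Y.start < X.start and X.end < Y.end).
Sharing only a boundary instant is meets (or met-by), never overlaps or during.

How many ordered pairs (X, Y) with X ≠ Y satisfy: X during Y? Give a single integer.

2

Checking all 56 ordered pairs for relation 'during'; matching pairs in alphabetical order:
(blue_phase, red_phase): blue_phase during red_phase ✓
(blue_phase, teal_phase): blue_phase during teal_phase ✓
Count: 2.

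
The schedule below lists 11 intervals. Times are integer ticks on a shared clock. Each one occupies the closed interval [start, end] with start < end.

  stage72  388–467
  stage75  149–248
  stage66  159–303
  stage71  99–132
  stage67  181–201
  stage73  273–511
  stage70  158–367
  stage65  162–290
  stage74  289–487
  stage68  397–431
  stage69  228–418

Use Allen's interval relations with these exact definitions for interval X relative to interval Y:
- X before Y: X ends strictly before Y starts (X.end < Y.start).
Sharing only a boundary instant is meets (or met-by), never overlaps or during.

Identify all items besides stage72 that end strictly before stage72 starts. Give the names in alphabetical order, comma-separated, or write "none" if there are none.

stage65, stage66, stage67, stage70, stage71, stage75

Target stage72 = [388, 467].
stage65 [162, 290] → before → yes.
stage66 [159, 303] → before → yes.
stage67 [181, 201] → before → yes.
stage68 [397, 431] → during → no.
stage69 [228, 418] → overlaps → no.
stage70 [158, 367] → before → yes.
stage71 [99, 132] → before → yes.
stage73 [273, 511] → contains → no.
stage74 [289, 487] → contains → no.
stage75 [149, 248] → before → yes.
Result: stage65, stage66, stage67, stage70, stage71, stage75.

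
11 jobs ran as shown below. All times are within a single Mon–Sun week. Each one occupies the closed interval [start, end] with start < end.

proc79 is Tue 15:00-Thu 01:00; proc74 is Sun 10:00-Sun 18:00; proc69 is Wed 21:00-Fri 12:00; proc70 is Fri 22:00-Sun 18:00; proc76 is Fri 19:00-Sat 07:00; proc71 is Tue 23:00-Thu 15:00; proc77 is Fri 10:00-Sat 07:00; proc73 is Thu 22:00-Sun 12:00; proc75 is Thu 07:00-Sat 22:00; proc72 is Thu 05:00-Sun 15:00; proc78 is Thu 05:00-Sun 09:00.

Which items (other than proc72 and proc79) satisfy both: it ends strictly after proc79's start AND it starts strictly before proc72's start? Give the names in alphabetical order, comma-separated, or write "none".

proc69, proc71

Conditions: its end is strictly after proc79's start (X.end > Tue 15:00) AND its start is strictly before proc72's start (X.start < Thu 05:00).
proc69: end Fri 12:00 > Tue 15:00? ✓; start Wed 21:00 < Thu 05:00? ✓ → yes.
proc70: end Sun 18:00 > Tue 15:00? ✓; start Fri 22:00 < Thu 05:00? ✗ → no.
proc71: end Thu 15:00 > Tue 15:00? ✓; start Tue 23:00 < Thu 05:00? ✓ → yes.
proc73: end Sun 12:00 > Tue 15:00? ✓; start Thu 22:00 < Thu 05:00? ✗ → no.
proc74: end Sun 18:00 > Tue 15:00? ✓; start Sun 10:00 < Thu 05:00? ✗ → no.
proc75: end Sat 22:00 > Tue 15:00? ✓; start Thu 07:00 < Thu 05:00? ✗ → no.
proc76: end Sat 07:00 > Tue 15:00? ✓; start Fri 19:00 < Thu 05:00? ✗ → no.
proc77: end Sat 07:00 > Tue 15:00? ✓; start Fri 10:00 < Thu 05:00? ✗ → no.
proc78: end Sun 09:00 > Tue 15:00? ✓; start Thu 05:00 < Thu 05:00? ✗ → no.
Result: proc69, proc71.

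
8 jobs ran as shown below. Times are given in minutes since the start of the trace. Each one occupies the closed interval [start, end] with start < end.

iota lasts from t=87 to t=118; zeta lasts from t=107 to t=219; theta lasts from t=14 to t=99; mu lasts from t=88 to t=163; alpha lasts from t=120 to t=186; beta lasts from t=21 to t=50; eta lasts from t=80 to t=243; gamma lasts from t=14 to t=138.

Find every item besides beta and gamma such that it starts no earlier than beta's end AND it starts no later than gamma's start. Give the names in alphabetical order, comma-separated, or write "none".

none

Conditions: its start is no earlier than beta's end (X.start >= t=50) AND its start is no later than gamma's start (X.start <= t=14).
alpha: start t=120 >= t=50? ✓; start t=120 <= t=14? ✗ → no.
eta: start t=80 >= t=50? ✓; start t=80 <= t=14? ✗ → no.
iota: start t=87 >= t=50? ✓; start t=87 <= t=14? ✗ → no.
mu: start t=88 >= t=50? ✓; start t=88 <= t=14? ✗ → no.
theta: start t=14 >= t=50? ✗; start t=14 <= t=14? ✓ → no.
zeta: start t=107 >= t=50? ✓; start t=107 <= t=14? ✗ → no.
Result: none.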